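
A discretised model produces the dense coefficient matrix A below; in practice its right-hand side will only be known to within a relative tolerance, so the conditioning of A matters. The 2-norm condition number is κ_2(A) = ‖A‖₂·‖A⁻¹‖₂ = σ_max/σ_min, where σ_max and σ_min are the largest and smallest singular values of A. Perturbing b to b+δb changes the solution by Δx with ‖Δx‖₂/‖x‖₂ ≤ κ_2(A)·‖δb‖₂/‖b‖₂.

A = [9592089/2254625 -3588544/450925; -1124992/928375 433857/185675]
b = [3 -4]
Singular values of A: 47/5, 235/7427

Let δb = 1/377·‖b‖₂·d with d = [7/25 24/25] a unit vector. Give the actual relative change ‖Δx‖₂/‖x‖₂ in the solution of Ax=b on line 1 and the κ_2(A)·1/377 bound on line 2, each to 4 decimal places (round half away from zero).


0.0044
0.7880

σ_max = 47/5, σ_min = 235/7427
condition number: (47/5) ÷ (235/7427) = 297.0800
κ_2(A)·‖δb‖/‖b‖ = 0.7880
solve Ax = b  →  x = [-83.4581 -44.9932]
2-norm of b is 5.0000; of x, 94.8137
with δb = [0.0037 0.0127], A·Δx = δb → ‖Δx‖ = 0.4192
dividing the unrounded norms, ‖Δx‖/‖x‖ = 0.0044
realised/bound (from unrounded values) ≈ 0.0056


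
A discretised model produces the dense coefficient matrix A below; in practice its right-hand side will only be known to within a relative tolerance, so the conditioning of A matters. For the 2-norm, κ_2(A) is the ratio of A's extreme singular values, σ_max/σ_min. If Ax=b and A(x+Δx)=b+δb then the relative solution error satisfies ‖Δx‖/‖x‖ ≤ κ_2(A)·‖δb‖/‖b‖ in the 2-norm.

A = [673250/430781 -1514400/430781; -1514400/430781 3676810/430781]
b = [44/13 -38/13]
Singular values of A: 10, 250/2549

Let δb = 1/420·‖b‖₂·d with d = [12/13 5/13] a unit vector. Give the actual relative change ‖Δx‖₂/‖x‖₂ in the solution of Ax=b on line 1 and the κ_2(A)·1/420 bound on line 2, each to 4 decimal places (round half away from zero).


from the listed singular values, σ₁ = 10, σ_n = 250/2549
κ = σ_max/σ_min = 10/(250/2549) = 101.9600
κ_2(A)·‖δb‖/‖b‖ = 0.2428
solve Ax = b  →  x = [18.9772 7.4738]
‖b‖ = 4.4721, ‖x‖ = 20.3959
Δx = A⁻¹·δb where δb = 1/420·4.4721·d; ‖Δx‖ = 0.1086
realised ‖Δx‖/‖x‖ = 0.0053
realised/bound (from unrounded values) ≈ 0.0219

0.0053
0.2428


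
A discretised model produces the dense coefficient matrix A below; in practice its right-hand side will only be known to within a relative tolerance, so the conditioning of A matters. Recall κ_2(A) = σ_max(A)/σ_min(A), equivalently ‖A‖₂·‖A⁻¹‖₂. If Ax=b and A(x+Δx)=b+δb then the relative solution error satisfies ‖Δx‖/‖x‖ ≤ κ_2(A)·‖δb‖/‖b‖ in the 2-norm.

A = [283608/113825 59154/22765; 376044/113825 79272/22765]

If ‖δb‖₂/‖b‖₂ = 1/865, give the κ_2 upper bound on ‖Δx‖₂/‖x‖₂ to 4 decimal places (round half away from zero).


0.4538

AᵀA = [305989776/17870525 64256976/3574105; 64256976/3574105 13494132/714821]; tr = 22184244/616225, det = 5184/616225
char-poly roots: 36 and 144/616225
σ_max=√36=6, σ_min=√(144/616225)=(12/785) → κ = 392.5000
bound on ‖Δx‖/‖x‖: κ·ε = 392.5000·1/865 = 0.4538


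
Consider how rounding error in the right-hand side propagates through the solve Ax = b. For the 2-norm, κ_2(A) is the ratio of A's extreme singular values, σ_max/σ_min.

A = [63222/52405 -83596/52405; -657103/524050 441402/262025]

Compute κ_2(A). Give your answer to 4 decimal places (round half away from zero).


AᵀA = [831486481009/274628402500 -277150947003/68657100625; -277150947003/68657100625 369543006004/68657100625]; tr = 92386340201/10985136100, det = 2829124/2746284025
char-poly roots: 841/100 and 13456/109851361
so κ_2 = √((841/100) / (13456/109851361)) = 262.0250

262.0250


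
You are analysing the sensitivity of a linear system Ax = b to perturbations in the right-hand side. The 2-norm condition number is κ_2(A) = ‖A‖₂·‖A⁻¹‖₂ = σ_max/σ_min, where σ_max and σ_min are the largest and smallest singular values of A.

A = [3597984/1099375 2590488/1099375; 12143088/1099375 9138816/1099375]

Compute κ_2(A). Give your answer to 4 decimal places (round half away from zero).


175.9000

M = AᵀA = [256640120064/1933800625 192470370048/1933800625; 192470370048/1933800625 144365737536/1933800625]. tr(M)=16040234304/77352025, det(M)=107495424/77352025
λ_max, λ_min = (16040234304/77352025 ± √257255856572319830016/5983335771600625)/2 = 5184/25, 20736/3094081
σ_max=√(5184/25)=(72/5), σ_min=√(20736/3094081)=(144/1759) → κ = 175.9000


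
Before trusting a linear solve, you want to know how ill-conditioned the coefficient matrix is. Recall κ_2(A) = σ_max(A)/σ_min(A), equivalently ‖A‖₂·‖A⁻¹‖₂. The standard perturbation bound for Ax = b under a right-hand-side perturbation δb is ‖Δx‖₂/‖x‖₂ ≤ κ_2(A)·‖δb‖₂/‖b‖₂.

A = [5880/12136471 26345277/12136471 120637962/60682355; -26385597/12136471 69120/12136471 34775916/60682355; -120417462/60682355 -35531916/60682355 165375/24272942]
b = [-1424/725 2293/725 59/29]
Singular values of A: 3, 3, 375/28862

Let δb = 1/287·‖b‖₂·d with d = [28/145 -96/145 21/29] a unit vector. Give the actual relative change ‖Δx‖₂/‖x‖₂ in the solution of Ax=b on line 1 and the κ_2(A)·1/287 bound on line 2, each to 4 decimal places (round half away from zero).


σ_max = 3, σ_min = 375/28862
condition number: 3 ÷ (375/28862) = 230.8960
worst-case relative error ≤ 230.8960 × 1/287 = 0.8045
solve Ax = b  →  x = [-16.0747 50.3513 -55.9634]
‖b‖₂ = 4.2426 and ‖x‖₂ = 76.9776
re-solving with b+δb shifts x by Δx of norm 1.1378
realised ‖Δx‖/‖x‖ = 0.0148
tightness: 0.0148 against a bound of 0.8045 (unrounded ratio ≈ 0.0184)

0.0148
0.8045


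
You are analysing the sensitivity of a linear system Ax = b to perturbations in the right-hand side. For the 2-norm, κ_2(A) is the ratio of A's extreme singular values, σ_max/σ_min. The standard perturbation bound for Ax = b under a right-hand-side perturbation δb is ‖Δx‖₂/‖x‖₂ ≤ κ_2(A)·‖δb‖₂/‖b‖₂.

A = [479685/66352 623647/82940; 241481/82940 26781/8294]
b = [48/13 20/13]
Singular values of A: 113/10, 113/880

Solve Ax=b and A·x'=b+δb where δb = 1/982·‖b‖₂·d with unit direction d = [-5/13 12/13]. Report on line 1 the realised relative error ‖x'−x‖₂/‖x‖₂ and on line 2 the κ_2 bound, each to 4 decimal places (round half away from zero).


from the listed singular values, σ₁ = 113/10, σ_n = 113/880
condition number: (113/10) ÷ (113/880) = 88.0000
κ_2(A)·‖δb‖/‖b‖ = 0.0896
solve Ax = b  →  x = [0.2441 0.2563]
‖b‖₂ = 4.0000 and ‖x‖₂ = 0.3540
Δx = A⁻¹·δb where δb = 1/982·4.0000·d; ‖Δx‖ = 0.0317
relative error = 0.0896
tightness: 0.0896 against a bound of 0.0896; the bound is attained (ratio 1)

0.0896
0.0896


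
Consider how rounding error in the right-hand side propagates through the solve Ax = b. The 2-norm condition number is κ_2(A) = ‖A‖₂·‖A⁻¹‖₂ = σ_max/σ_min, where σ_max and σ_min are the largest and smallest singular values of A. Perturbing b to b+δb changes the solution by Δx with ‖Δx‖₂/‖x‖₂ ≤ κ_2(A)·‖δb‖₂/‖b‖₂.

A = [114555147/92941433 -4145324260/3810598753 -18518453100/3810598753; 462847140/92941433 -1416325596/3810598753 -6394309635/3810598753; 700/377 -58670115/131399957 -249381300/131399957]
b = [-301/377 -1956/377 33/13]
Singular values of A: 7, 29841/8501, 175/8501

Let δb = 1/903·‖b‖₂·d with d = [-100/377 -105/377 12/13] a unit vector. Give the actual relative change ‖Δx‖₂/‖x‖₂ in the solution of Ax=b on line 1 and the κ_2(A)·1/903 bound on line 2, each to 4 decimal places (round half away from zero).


largest singular value 7, smallest 175/8501
κ_2(A) = 7 / (175/8501) = 340.0400
bound on ‖Δx‖/‖x‖: κ·ε = 340.0400·1/903 = 0.3766
solve Ax = b  →  x = [-0.9144 -189.6306 42.3809]
2-norm of b is 5.8310; of x, 194.3109
Δx = A⁻¹·δb where δb = 1/903·5.8310·d; ‖Δx‖ = 0.3137
dividing the unrounded norms, ‖Δx‖/‖x‖ = 0.0016
tightness: 0.0016 against a bound of 0.3766 (unrounded ratio ≈ 0.0043)

0.0016
0.3766


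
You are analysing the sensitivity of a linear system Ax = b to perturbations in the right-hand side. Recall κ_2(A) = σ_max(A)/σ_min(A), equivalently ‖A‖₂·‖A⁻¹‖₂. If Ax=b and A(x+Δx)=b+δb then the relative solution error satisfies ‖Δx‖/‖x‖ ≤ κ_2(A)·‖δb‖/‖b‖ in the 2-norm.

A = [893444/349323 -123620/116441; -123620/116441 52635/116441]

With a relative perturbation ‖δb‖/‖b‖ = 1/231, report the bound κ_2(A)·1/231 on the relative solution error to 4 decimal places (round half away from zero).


1.3422

M = AᵀA = [5537155744/722050641 -769040020/240683547; -769040020/240683547 106818625/80227849]. tr(M)=38452801/4272489, det(M)=400/474721
solving λ² − 38452801/4272489·λ + 400/474721 = 0 gives λ = 9, 400/4272489
κ = σ_max/σ_min = 3/(20/2067) = 310.0500
bound on ‖Δx‖/‖x‖: κ·ε = 310.0500·1/231 = 1.3422


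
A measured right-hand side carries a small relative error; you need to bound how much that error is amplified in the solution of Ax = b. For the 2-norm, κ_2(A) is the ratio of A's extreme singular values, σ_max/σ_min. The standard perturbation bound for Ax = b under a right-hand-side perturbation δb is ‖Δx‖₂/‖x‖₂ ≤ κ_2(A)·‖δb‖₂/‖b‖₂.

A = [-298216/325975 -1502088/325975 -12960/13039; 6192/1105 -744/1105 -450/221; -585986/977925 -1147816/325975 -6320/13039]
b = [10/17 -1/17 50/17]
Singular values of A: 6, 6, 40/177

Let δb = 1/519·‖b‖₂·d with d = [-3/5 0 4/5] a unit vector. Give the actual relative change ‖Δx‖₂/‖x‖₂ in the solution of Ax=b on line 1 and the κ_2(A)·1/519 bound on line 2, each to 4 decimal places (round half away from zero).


0.0029
0.0512

from the listed singular values, σ₁ = 6, σ_n = 40/177
κ = σ_max/σ_min = 6/(40/177) = 26.5500
bound on ‖Δx‖/‖x‖: κ·ε = 26.5500·1/519 = 0.0512
solve Ax = b  →  x = [2.6462 -2.4013 8.1051]
2-norm of b is 3.0000; of x, 8.8578
Δx = A⁻¹·δb where δb = 1/519·3.0000·d; ‖Δx‖ = 0.0256
relative error = 0.0029
so the bound overstates the realised error by a factor of ≈ 17.7157 (computed from the unrounded values)


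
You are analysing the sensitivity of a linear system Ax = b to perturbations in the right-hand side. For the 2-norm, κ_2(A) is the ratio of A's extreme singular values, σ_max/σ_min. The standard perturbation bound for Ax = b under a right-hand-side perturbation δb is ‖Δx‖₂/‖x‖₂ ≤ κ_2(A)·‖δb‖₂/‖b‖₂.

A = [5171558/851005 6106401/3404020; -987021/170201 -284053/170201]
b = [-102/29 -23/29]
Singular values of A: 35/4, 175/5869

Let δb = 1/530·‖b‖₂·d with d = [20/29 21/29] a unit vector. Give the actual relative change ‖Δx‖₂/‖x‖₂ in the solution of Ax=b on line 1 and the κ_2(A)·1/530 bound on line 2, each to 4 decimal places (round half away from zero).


σ_max = 35/4, σ_min = 175/5869
κ = σ_max/σ_min = (35/4)/(175/5869) = 293.4500
κ_2(A)·‖δb‖/‖b‖ = 0.5537
solve Ax = b  →  x = [27.9518 -96.6510]
2-norm of b is 3.6056; of x, 100.6117
re-solving with b+δb shifts x by Δx of norm 0.2282
relative error = 0.0023
so the bound overstates the realised error by a factor of ≈ 244.1658 (computed from the unrounded values)

0.0023
0.5537


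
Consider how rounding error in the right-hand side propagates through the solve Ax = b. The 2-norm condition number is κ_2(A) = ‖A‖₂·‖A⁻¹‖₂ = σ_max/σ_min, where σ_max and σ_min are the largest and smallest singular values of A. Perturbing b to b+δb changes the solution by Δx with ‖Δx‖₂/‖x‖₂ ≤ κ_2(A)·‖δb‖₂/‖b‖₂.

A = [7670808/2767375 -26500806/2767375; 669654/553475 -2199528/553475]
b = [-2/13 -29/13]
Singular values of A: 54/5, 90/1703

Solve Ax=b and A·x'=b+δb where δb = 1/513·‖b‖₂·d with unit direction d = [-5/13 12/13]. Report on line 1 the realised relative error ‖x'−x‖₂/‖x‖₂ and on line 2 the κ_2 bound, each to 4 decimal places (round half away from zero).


σ_max = 54/5, σ_min = 90/1703
κ = σ_max/σ_min = (54/5)/(90/1703) = 204.3600
κ_2(A)·‖δb‖/‖b‖ = 0.3984
solve Ax = b  →  x = [-36.3566 -10.5076]
‖b‖ = 2.2361, ‖x‖ = 37.8446
Δx = A⁻¹·δb where δb = 1/513·2.2361·d; ‖Δx‖ = 0.0825
dividing the unrounded norms, ‖Δx‖/‖x‖ = 0.0022
realised/bound (from unrounded values) ≈ 0.0055

0.0022
0.3984


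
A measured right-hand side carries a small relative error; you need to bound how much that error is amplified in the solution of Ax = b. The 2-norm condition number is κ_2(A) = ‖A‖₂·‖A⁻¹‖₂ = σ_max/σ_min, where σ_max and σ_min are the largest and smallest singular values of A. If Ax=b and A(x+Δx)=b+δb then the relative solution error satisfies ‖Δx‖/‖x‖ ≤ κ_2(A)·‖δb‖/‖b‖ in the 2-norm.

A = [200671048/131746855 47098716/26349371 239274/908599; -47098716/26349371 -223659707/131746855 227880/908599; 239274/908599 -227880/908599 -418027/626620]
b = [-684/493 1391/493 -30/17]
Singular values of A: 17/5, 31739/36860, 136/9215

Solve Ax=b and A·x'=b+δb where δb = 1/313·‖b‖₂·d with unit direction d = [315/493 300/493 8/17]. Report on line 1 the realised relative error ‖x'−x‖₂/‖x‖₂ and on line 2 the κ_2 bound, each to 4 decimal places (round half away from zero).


largest singular value 17/5, smallest 136/9215
condition number: (17/5) ÷ (136/9215) = 230.3750
bound on ‖Δx‖/‖x‖: κ·ε = 230.3750·1/313 = 0.7360
solve Ax = b  →  x = [-1.4000 0.1149 2.0494]
2-norm of b is 3.6056; of x, 2.4846
δb = ε·‖b‖·d = [0.0074 0.0070 0.0054]; solving A·Δx = δb gives ‖Δx‖ = 0.7805
dividing the unrounded norms, ‖Δx‖/‖x‖ = 0.3141
so the bound overstates the realised error by a factor of ≈ 2.3430 (computed from the unrounded values)

0.3141
0.7360


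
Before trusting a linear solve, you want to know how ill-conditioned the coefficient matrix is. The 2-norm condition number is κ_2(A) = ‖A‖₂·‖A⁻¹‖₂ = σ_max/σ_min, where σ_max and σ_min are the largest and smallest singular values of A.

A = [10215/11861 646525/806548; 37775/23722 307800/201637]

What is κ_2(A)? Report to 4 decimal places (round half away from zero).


form AᵀA = [1844335525/562733284 1756384875/562733284; 1756384875/562733284 6691515625/2250933136] with trace 16728725/2676496 and determinant 15625/10705984
char-poly roots: 25/4 and 625/2676496
σ_max=√(25/4)=(5/2), σ_min=√(625/2676496)=(25/1636) → κ = 163.6000

163.6000


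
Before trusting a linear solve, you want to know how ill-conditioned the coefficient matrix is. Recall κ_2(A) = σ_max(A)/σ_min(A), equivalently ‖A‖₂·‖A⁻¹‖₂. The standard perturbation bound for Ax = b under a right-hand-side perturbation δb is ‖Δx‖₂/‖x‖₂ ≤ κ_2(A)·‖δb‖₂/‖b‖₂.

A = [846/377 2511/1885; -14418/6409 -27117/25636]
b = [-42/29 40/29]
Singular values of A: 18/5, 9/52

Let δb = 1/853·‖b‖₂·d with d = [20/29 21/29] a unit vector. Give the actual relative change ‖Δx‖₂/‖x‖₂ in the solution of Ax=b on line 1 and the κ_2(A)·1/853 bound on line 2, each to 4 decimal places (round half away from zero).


0.0244
0.0244

largest singular value 18/5, smallest 9/52
condition number: (18/5) ÷ (9/52) = 20.8000
κ_2(A)·‖δb‖/‖b‖ = 0.0244
solve Ax = b  →  x = [-0.4902 -0.2614]
2-norm of b is 2.0000; of x, 0.5556
re-solving with b+δb shifts x by Δx of norm 0.0135
realised ‖Δx‖/‖x‖ = 0.0244
tightness: 0.0244 against a bound of 0.0244; the bound is attained (ratio 1)


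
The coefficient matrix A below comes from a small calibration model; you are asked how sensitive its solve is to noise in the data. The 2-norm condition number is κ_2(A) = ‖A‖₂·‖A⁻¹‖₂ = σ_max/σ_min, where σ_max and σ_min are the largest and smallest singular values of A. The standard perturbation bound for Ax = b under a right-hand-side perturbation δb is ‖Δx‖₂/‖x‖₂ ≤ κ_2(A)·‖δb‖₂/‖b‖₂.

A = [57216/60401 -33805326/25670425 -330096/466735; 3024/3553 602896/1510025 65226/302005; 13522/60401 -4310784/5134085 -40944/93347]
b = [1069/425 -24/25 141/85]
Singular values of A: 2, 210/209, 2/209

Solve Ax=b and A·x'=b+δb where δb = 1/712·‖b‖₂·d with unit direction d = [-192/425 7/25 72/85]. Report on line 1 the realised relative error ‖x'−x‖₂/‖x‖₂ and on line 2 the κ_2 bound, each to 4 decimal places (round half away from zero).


0.2578
0.2935

from the listed singular values, σ₁ = 2, σ_n = 2/209
condition number: 2 ÷ (2/209) = 209.0000
worst-case relative error ≤ 209.0000 × 1/712 = 0.2935
solve Ax = b  →  x = [-0.1723 -1.5811 -0.8432]
‖b‖ = 3.1623, ‖x‖ = 1.8001
re-solving with b+δb shifts x by Δx of norm 0.4641
dividing the unrounded norms, ‖Δx‖/‖x‖ = 0.2578
so the bound overstates the realised error by a factor of ≈ 1.1385 (computed from the unrounded values)


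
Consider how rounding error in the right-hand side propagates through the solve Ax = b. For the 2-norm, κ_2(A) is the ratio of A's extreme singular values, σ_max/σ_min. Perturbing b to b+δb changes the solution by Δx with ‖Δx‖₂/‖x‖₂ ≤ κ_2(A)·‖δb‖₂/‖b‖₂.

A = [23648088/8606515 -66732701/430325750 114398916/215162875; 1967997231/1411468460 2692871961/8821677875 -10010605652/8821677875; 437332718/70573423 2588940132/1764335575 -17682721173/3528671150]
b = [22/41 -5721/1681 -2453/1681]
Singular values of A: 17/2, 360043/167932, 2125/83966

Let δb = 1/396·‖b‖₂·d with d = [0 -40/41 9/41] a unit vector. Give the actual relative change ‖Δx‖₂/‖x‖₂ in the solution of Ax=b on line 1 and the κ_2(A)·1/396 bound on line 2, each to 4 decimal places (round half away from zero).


σ_max = 17/2, σ_min = 2125/83966
condition number: (17/2) ÷ (2125/83966) = 335.8640
κ_2(A)·‖δb‖/‖b‖ = 0.8481
solve Ax = b  →  x = [0.0916 113.6546 33.6850]
2-norm of b is 3.7417; of x, 118.5414
Δx = A⁻¹·δb where δb = 1/396·3.7417·d; ‖Δx‖ = 0.3733
dividing the unrounded norms, ‖Δx‖/‖x‖ = 0.0031
tightness: 0.0031 against a bound of 0.8481 (unrounded ratio ≈ 0.0037)

0.0031
0.8481


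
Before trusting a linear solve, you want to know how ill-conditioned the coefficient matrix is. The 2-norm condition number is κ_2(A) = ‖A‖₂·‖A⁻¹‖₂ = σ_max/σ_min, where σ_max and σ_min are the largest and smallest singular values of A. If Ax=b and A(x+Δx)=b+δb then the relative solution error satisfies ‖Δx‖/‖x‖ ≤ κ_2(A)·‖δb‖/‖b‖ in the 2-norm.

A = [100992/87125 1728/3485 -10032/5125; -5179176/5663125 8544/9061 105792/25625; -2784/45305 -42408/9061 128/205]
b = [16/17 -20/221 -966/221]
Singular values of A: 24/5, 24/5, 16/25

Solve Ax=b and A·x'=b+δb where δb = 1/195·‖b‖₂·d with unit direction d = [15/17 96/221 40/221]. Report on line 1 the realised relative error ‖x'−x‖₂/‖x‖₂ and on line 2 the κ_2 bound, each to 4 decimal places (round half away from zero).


largest singular value 24/5, smallest 16/25
κ = σ_max/σ_min = (24/5)/(16/25) = 7.5000
perturbation bound = 7.5000·1/195 = 0.0385
solve Ax = b  →  x = [0.0626 0.9045 -0.2146]
2-norm of b is 4.4721; of x, 0.9317
Δx = A⁻¹·δb where δb = 1/195·4.4721·d; ‖Δx‖ = 0.0358
dividing the unrounded norms, ‖Δx‖/‖x‖ = 0.0385
so the bound is sharp here: realised error equals the bound

0.0385
0.0385


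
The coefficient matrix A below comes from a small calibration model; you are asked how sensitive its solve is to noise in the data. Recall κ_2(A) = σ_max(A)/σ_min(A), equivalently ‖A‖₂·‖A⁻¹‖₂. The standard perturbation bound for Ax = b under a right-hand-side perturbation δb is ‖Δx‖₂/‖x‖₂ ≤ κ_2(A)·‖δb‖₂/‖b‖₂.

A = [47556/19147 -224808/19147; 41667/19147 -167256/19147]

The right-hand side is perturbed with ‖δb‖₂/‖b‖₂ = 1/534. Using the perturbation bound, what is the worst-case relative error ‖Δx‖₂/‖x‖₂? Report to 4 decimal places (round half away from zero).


0.1093

M = AᵀA = [3997712025/366607609 -17660025000/366607609; -17660025000/366607609 78513206400/366607609]. tr(M)=49084425/218089, det(M)=3240000/218089
λ_max, λ_min = (49084425/218089 ± √2406454344140625/47562811921)/2 = 225, 14400/218089
κ_2(A) = √(λ_max/λ_min) = √(225 / (14400/218089)) = 58.3750
worst-case relative error ≤ 58.3750 × 1/534 = 0.1093


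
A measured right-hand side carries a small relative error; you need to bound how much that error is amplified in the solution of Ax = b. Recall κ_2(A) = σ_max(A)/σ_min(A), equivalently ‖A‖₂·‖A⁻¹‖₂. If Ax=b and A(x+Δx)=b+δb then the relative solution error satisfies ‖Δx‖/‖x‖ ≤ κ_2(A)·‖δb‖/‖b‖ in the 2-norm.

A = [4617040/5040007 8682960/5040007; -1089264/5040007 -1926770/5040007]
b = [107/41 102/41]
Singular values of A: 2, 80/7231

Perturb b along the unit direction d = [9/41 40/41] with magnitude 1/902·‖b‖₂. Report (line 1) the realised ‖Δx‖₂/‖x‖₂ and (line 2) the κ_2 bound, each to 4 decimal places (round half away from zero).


0.0013
0.2004

largest singular value 2, smallest 80/7231
κ = σ_max/σ_min = 2/(80/7231) = 180.7750
perturbation bound = 180.7750·1/902 = 0.2004
solve Ax = b  →  x = [-238.7904 128.4882]
‖b‖₂ = 3.6056 and ‖x‖₂ = 271.1643
with δb = [0.0009 0.0039], A·Δx = δb → ‖Δx‖ = 0.3613
relative error = 0.0013
tightness: 0.0013 against a bound of 0.2004 (unrounded ratio ≈ 0.0066)


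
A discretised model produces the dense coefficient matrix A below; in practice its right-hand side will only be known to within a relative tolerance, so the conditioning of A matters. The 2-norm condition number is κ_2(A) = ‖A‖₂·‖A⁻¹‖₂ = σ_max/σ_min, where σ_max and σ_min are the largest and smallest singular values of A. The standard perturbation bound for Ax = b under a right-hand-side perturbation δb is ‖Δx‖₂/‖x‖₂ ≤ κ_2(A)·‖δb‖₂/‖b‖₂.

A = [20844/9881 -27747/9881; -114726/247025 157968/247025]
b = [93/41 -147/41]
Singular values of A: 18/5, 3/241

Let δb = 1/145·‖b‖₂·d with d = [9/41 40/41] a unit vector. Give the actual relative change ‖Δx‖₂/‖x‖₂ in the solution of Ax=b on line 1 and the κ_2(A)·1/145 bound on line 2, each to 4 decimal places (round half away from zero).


from the listed singular values, σ₁ = 18/5, σ_n = 3/241
κ = σ_max/σ_min = (18/5)/(3/241) = 289.2000
bound on ‖Δx‖/‖x‖: κ·ε = 289.2000·1/145 = 1.9945
solve Ax = b  →  x = [-192.3000 -145.2667]
‖b‖ = 4.2426, ‖x‖ = 241.0014
with δb = [0.0064 0.0285], A·Δx = δb → ‖Δx‖ = 2.3505
realised ‖Δx‖/‖x‖ = 0.0098
so the bound overstates the realised error by a factor of ≈ 204.4965 (computed from the unrounded values)

0.0098
1.9945


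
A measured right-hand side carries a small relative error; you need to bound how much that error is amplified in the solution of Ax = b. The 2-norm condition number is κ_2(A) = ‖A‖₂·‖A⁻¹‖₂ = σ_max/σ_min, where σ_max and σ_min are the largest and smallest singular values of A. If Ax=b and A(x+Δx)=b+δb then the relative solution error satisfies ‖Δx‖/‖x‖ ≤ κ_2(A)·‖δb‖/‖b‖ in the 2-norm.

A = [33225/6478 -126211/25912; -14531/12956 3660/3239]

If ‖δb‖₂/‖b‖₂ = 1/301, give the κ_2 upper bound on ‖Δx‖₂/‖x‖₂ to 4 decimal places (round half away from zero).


0.5249

form AᵀA = [2752381/99856 -2621115/99856; -2621115/99856 9986041/399424] with trace 20995565/399424 and determinant 707281/6390784
char-poly roots: 841/16 and 841/399424
κ = σ_max/σ_min = (29/4)/(29/632) = 158.0000
bound on ‖Δx‖/‖x‖: κ·ε = 158.0000·1/301 = 0.5249


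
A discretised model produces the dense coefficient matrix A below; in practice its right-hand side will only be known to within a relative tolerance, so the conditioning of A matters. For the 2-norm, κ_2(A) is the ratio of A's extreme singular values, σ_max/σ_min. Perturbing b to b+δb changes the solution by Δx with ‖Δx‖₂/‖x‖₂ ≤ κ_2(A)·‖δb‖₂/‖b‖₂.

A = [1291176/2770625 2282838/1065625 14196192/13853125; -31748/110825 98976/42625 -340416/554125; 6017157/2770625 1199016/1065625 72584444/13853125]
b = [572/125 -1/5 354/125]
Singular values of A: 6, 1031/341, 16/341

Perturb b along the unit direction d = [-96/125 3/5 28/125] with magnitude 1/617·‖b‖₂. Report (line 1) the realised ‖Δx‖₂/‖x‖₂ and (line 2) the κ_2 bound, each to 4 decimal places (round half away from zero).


0.0029
0.2073

largest singular value 6, smallest 16/341
κ = σ_max/σ_min = 6/(16/341) = 127.8750
worst-case relative error ≤ 127.8750 × 1/617 = 0.2073
solve Ax = b  →  x = [59.1941 0.8217 -24.1715]
‖b‖₂ = 5.3852 and ‖x‖₂ = 63.9444
with δb = [-0.0067 0.0052 0.0020], A·Δx = δb → ‖Δx‖ = 0.1860
dividing the unrounded norms, ‖Δx‖/‖x‖ = 0.0029
tightness: 0.0029 against a bound of 0.2073 (unrounded ratio ≈ 0.0140)


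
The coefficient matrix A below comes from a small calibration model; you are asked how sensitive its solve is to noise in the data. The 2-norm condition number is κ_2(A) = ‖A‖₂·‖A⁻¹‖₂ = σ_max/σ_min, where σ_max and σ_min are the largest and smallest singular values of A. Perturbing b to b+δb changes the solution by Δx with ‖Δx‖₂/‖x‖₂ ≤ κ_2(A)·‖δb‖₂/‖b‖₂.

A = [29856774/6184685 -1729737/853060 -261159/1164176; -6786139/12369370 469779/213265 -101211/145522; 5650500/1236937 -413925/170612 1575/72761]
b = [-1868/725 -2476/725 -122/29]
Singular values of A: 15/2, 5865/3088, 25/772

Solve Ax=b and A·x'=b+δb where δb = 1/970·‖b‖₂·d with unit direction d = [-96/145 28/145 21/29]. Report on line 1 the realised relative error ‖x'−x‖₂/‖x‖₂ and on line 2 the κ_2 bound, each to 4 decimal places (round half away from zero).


0.0031
0.2388

σ_max = 15/2, σ_min = 25/772
κ_2(A) = (15/2) / (25/772) = 231.6000
κ_2(A)·‖δb‖/‖b‖ = 0.2388
solve Ax = b  →  x = [-12.5637 -22.4236 -56.1992]
2-norm of b is 6.0000; of x, 61.7982
δb = ε·‖b‖·d = [-0.0041 0.0012 0.0045]; solving A·Δx = δb gives ‖Δx‖ = 0.1910
dividing the unrounded norms, ‖Δx‖/‖x‖ = 0.0031
realised/bound (from unrounded values) ≈ 0.0129


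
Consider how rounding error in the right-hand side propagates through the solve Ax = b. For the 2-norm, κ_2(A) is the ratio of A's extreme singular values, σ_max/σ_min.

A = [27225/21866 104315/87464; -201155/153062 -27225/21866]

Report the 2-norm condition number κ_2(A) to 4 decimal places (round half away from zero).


M = AᵀA = [45649325/13928642 49685625/15918448; 49685625/15918448 27040225/9096256]. tr(M)=3312425/529984, det(M)=625/2119936
λ_max, λ_min = (3312425/529984 ± √10971828140625/280883040256)/2 = 25/4, 25/529984
σ_max=√(25/4)=(5/2), σ_min=√(25/529984)=(5/728) → κ = 364.0000

364.0000


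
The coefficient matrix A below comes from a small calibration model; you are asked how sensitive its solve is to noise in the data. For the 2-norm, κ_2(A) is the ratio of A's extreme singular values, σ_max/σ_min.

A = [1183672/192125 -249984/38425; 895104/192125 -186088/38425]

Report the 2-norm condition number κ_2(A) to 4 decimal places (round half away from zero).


M = AᵀA = [88091622976/1476480625 -18498686976/295296125; -18498686976/295296125 776965952/11811845]. tr(M)=220228736/1755625, det(M)=9834496/43890625
solving λ² − 220228736/1755625·λ + 9834496/43890625 = 0 gives λ = 3136/25, 3136/1755625
κ_2(A) = √(λ_max/λ_min) = √((3136/25) / (3136/1755625)) = 265.0000

265.0000


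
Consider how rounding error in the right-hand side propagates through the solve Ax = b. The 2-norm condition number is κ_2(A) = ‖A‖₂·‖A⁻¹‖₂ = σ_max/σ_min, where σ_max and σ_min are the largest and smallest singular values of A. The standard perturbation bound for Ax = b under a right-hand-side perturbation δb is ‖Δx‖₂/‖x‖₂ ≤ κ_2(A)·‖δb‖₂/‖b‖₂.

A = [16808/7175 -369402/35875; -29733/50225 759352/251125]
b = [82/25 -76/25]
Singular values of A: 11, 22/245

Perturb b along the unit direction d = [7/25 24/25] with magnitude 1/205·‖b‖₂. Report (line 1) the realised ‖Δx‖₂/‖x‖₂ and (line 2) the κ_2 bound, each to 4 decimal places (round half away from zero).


largest singular value 11, smallest 22/245
condition number: 11 ÷ (22/245) = 122.5000
bound on ‖Δx‖/‖x‖: κ·ε = 122.5000·1/205 = 0.5976
solve Ax = b  →  x = [-21.6497 -5.2439]
‖b‖₂ = 4.4721 and ‖x‖₂ = 22.2757
δb = ε·‖b‖·d = [0.0061 0.0209]; solving A·Δx = δb gives ‖Δx‖ = 0.2429
dividing the unrounded norms, ‖Δx‖/‖x‖ = 0.0109
realised/bound (from unrounded values) ≈ 0.0183

0.0109
0.5976


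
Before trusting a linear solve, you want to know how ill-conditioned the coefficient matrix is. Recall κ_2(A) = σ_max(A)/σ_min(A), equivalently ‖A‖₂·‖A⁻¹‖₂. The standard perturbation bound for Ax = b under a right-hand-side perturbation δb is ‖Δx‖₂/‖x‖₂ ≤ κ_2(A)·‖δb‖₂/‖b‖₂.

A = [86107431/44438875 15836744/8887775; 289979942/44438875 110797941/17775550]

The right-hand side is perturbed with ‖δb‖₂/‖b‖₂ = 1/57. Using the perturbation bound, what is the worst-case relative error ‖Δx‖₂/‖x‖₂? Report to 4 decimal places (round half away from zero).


3.4411

form AᵀA = [146404570297189/3159701778025 27885202549911/631940355605; 27885202549911/631940355605 21247029715081/505552284484] with trace 1327935819341/15028308100 and determinant 121992025/601132324
λ_max, λ_min = (1327935819341/15028308100 ± √1763230206915108699424281/225850044348525610000)/2 = 2209/25, 1380625/601132324
κ_2(A) = √(λ_max/λ_min) = √((2209/25) / (1380625/601132324)) = 196.1440
worst-case relative error ≤ 196.1440 × 1/57 = 3.4411


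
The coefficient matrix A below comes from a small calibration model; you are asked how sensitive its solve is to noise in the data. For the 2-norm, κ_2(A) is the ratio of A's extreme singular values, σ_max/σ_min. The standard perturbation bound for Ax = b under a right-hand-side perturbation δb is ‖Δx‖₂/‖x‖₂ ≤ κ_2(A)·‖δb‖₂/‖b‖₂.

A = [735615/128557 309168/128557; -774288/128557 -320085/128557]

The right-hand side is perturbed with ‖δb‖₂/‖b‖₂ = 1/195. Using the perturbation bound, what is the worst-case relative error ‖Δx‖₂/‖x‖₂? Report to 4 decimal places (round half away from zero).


form AᵀA = [1356303609/19651489 565120800/19651489; 565120800/19651489 235480689/19651489] with trace 9418842/116281 and determinant 6561/116281
char-poly roots: 81 and 81/116281
κ = σ_max/σ_min = 9/(9/341) = 341.0000
bound on ‖Δx‖/‖x‖: κ·ε = 341.0000·1/195 = 1.7487

1.7487


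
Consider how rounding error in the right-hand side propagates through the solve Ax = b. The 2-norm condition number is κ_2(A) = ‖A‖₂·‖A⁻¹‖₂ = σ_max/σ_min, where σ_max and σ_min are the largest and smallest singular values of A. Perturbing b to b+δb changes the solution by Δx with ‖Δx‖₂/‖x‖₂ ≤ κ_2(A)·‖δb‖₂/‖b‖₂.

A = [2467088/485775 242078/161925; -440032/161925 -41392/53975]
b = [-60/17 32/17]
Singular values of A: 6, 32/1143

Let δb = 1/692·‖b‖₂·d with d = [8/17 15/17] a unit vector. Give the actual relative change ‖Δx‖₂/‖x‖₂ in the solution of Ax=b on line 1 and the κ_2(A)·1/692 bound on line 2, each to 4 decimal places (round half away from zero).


0.3097
0.3097

largest singular value 6, smallest 32/1143
κ = σ_max/σ_min = 6/(32/1143) = 214.3125
bound on ‖Δx‖/‖x‖: κ·ε = 214.3125·1/692 = 0.3097
solve Ax = b  →  x = [-0.6400 -0.1867]
‖b‖ = 4.0000, ‖x‖ = 0.6667
with δb = [0.0027 0.0051], A·Δx = δb → ‖Δx‖ = 0.2065
dividing the unrounded norms, ‖Δx‖/‖x‖ = 0.3097
so the bound is sharp here: realised error equals the bound


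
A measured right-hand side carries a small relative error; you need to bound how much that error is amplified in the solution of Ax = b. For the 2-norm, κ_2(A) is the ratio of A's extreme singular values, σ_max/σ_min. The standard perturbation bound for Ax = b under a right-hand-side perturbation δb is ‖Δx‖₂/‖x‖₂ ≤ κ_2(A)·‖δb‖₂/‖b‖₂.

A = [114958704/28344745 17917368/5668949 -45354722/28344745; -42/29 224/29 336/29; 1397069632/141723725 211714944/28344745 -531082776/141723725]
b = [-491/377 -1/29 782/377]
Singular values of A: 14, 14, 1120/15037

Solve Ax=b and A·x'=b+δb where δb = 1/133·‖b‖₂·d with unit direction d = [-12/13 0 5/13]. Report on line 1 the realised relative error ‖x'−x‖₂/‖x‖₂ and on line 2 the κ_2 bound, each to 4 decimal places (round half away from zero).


σ_max = 14, σ_min = 1120/15037
κ_2(A) = 14 / (1120/15037) = 187.9625
perturbation bound = 187.9625·1/133 = 1.4133
solve Ax = b  →  x = [17.2623 -16.0539 12.8574]
‖b‖ = 2.4495, ‖x‖ = 26.8520
Δx = A⁻¹·δb where δb = 1/133·2.4495·d; ‖Δx‖ = 0.2473
dividing the unrounded norms, ‖Δx‖/‖x‖ = 0.0092
realised/bound (from unrounded values) ≈ 0.0065

0.0092
1.4133


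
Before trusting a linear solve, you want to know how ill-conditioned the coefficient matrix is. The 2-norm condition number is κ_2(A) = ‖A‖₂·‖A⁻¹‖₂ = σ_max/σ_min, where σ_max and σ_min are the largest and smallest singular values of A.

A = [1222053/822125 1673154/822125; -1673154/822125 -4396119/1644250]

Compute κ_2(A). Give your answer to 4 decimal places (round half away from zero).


M = AᵀA = [171714313701/27035580625 228894996393/27035580625; 228894996393/27035580625 1220945579721/108142322500]. tr(M)=76312113381/4325692900, det(M)=4862025/173027716
solving λ² − 76312113381/4325692900·λ + 4862025/173027716 = 0 gives λ = 441/25, 275625/173027716
σ_max=√(441/25)=(21/5), σ_min=√(275625/173027716)=(525/13154) → κ = 105.2320

105.2320


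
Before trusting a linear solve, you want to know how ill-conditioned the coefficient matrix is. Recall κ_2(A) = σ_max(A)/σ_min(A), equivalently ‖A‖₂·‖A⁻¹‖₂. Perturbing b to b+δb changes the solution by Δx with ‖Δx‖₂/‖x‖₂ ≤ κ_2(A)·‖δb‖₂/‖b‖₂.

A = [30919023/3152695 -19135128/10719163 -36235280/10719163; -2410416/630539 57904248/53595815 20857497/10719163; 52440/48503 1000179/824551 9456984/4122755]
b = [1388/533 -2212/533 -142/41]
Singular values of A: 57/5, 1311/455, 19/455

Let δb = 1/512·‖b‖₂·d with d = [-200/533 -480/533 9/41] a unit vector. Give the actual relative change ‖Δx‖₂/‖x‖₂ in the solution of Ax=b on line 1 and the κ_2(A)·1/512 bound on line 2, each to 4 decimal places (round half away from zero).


0.0059
0.5332

σ_max = 57/5, σ_min = 19/455
κ_2(A) = (57/5) / (19/455) = 273.0000
bound on ‖Δx‖/‖x‖: κ·ε = 273.0000·1/512 = 0.5332
solve Ax = b  →  x = [-0.2101 -42.9266 21.2889]
‖b‖₂ = 6.0000 and ‖x‖₂ = 47.9161
δb = ε·‖b‖·d = [-0.0044 -0.0106 0.0026]; solving A·Δx = δb gives ‖Δx‖ = 0.2806
realised ‖Δx‖/‖x‖ = 0.0059
tightness: 0.0059 against a bound of 0.5332 (unrounded ratio ≈ 0.0110)


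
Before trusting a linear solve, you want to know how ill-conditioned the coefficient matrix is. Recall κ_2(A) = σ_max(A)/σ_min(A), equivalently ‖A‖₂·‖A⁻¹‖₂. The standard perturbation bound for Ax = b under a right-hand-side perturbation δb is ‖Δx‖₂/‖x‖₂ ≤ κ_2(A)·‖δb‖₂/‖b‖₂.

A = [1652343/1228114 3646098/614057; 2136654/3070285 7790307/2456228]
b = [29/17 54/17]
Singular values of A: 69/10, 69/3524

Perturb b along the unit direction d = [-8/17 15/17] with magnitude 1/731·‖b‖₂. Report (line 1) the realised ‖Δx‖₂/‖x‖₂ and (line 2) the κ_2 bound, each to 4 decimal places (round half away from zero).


from the listed singular values, σ₁ = 69/10, σ_n = 69/3524
κ_2(A) = (69/10) / (69/3524) = 352.4000
κ_2(A)·‖δb‖/‖b‖ = 0.4821
solve Ax = b  →  x = [-99.5581 22.8462]
‖b‖ = 3.6056, ‖x‖ = 102.1459
Δx = A⁻¹·δb where δb = 1/731·3.6056·d; ‖Δx‖ = 0.2519
dividing the unrounded norms, ‖Δx‖/‖x‖ = 0.0025
so the bound overstates the realised error by a factor of ≈ 195.4781 (computed from the unrounded values)

0.0025
0.4821


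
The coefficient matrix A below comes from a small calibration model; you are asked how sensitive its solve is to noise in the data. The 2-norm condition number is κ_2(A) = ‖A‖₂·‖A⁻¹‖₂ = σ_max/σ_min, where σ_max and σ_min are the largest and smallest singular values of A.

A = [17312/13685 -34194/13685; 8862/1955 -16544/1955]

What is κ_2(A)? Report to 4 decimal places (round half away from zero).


161.0000

AᵀA = [165916900/7491169 -311040000/7491169; -311040000/7491169 583228900/7491169]; tr = 2592200/25921, det = 10000/25921
eigenvalues of AᵀA: λ = (tr ± √(tr²−4·det))/2 = 100, 100/25921
κ_2(A) = √(λ_max/λ_min) = √(100 / (100/25921)) = 161.0000


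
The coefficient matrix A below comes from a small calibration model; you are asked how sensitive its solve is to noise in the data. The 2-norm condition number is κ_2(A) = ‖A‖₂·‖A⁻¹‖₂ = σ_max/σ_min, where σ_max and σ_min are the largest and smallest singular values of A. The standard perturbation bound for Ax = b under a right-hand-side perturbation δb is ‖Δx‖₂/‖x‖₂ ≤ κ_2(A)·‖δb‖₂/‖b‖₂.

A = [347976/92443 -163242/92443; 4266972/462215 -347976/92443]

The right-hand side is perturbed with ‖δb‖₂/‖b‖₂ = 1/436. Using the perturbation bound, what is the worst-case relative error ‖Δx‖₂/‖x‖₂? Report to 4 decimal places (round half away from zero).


AᵀA = [125646345936/1264158025 -10466422128/252831605; -10466422128/252831605 874173060/50566321]; tr = 872785044/7480225, det = 34012224/7480225
λ_max, λ_min = (872785044/7480225 ± √760736056677000336/55953766050625)/2 = 2916/25, 11664/299209
so κ_2 = √((2916/25) / (11664/299209)) = 54.7000
perturbation bound = 54.7000·1/436 = 0.1255

0.1255


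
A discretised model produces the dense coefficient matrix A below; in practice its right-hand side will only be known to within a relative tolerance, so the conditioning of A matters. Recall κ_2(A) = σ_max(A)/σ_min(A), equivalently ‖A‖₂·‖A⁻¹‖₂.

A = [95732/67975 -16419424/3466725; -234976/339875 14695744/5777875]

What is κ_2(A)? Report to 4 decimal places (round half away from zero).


AᵀA = [284329116176/115515015625 -2920944052096/346545046875; -2920944052096/346545046875 30047131964416/1039635140625]; tr = 52169750416/1663416225, det = 157351936/1663416225
λ_max, λ_min = (52169750416/1663416225 ± √2720635891414221926656/2766953537593250625)/2 = 784/25, 200704/66536649
κ_2(A) = √(λ_max/λ_min) = √((784/25) / (200704/66536649)) = 101.9625

101.9625


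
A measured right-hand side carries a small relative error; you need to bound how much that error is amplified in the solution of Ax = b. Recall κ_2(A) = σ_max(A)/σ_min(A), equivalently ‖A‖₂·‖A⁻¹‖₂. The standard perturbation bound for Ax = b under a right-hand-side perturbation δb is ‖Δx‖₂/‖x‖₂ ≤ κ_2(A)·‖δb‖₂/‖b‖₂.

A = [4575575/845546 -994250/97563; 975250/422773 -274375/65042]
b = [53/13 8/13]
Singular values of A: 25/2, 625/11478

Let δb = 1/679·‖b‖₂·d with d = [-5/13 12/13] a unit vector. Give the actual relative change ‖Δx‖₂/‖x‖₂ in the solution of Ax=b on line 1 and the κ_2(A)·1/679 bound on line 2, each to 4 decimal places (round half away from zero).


σ_max = 25/2, σ_min = 625/11478
κ = σ_max/σ_min = (25/2)/(625/11478) = 229.5600
perturbation bound = 229.5600·1/679 = 0.3381
solve Ax = b  →  x = [-16.0536 -8.9246]
‖b‖ = 4.1231, ‖x‖ = 18.3676
Δx = A⁻¹·δb where δb = 1/679·4.1231·d; ‖Δx‖ = 0.1115
relative error = 0.0061
tightness: 0.0061 against a bound of 0.3381 (unrounded ratio ≈ 0.0180)

0.0061
0.3381
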